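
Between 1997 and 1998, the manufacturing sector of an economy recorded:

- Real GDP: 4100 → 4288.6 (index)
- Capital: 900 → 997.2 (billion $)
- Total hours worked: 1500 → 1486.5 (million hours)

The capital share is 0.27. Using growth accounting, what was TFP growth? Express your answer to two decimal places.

2.34%

Real GDP growth = (4288.6 − 4100) / 4100 = 4.6%.
Capital growth = (997.2 − 900) / 900 = 10.8%.
Total hours worked growth = (1486.5 − 1500) / 1500 = -0.9%.
Labor's share = 1 − 0.27 = 0.73.
Capital: 0.27 × 10.8 = 2.916 pp.
Total hours worked: 0.73 × (-0.9) = -0.657 pp.
TFP growth = 4.6 − 2.259 = 2.341%.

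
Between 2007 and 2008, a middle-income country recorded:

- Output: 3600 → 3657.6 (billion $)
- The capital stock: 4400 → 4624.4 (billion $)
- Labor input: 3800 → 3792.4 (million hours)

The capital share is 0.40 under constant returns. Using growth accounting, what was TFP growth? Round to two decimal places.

-0.32%

Output growth = (3657.6 − 3600) / 3600 = 1.6%.
The capital stock growth = (4624.4 − 4400) / 4400 = 5.1%.
Labor input growth = (3792.4 − 3800) / 3800 = -0.2%.
Labor's share = 1 − 0.4 = 0.6.
The capital stock: 0.4 × 5.1 = 2.04 pp.
Labor input: 0.6 × (-0.2) = -0.12 pp.
TFP growth = 1.6 − 1.92 = -0.32%.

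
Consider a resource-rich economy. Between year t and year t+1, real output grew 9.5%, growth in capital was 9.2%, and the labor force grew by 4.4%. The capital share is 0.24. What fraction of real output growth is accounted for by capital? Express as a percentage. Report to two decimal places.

Capital contributed 0.24 × 9.2 = 2.208 pp.
Share of growth = 2.208 / 9.5 × 100 = 23.2421%.

Capital accounted for 23.24% of growth.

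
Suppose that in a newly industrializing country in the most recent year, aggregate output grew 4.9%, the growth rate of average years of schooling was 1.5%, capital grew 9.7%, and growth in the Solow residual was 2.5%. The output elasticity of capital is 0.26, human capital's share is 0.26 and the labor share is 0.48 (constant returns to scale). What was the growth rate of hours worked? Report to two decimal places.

-1.07%

Labor's share = 1 − 0.26 − 0.26 = 0.48.
gY = gA + 0.26×9.7 + 0.26×1.5 + 0.48×g.
0.48×g = 4.9 − 2.5 − 2.912 = -0.512.
g = -0.512 / 0.48 = -1.0667%.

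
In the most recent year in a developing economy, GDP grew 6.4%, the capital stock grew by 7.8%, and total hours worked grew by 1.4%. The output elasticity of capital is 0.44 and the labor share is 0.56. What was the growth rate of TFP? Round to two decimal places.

Labor's share = 1 − 0.44 = 0.56.
The capital stock: 0.44 × 7.8 = 3.432 pp.
Total hours worked: 0.56 × 1.4 = 0.784 pp.
TFP growth = 6.4 − 4.216 = 2.184%.

2.18%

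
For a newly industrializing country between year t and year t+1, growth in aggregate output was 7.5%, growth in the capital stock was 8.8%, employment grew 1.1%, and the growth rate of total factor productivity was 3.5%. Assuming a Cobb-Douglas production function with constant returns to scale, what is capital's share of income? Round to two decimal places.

Capital's share of income is 0.38.

gY = gA + α·gK + (1−α)·gL, so gY − gA − gL = α(gK − gL).
7.5 − 3.5 − 1.1 = α × (8.8 − 1.1).
2.9 = 7.7 α, so α = 0.3766.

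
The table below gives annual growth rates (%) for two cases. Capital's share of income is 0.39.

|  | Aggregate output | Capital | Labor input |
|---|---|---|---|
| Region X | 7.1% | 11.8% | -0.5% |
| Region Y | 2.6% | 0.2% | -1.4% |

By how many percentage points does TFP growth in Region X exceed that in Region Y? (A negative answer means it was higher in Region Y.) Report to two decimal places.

-0.57 percentage points

Labor's share = 1 − 0.39 = 0.61.
Region X: TFP = 7.1 − 4.602 + 0.305 = 2.803%.
Region Y: TFP = 2.6 − 0.078 + 0.854 = 3.376%.
Difference = 2.803 − (3.376) = -0.573 pp.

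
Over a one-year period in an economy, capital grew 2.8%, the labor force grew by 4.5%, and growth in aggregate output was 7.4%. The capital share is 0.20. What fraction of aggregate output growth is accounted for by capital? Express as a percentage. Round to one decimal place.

Capital contributed 0.2 × 2.8 = 0.56 pp.
Share of growth = 0.56 / 7.4 × 100 = 7.568%.

Capital accounted for 7.6% of growth.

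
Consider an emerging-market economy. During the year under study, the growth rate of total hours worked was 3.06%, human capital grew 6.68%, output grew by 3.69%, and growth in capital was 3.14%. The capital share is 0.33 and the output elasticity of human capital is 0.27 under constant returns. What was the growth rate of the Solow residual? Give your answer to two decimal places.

-0.37%

Labor's share = 1 − 0.33 − 0.27 = 0.4.
Capital: 0.33 × 3.14 = 1.0362 pp.
Human capital: 0.27 × 6.68 = 1.8036 pp.
Total hours worked: 0.4 × 3.06 = 1.224 pp.
TFP growth = 3.69 − 4.0638 = -0.3738%.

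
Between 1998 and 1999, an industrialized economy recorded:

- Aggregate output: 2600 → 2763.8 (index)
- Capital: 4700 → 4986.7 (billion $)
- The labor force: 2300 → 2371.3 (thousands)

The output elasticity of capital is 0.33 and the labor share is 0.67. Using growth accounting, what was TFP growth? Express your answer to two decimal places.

Aggregate output growth = (2763.8 − 2600) / 2600 = 6.3%.
Capital growth = (4986.7 − 4700) / 4700 = 6.1%.
The labor force growth = (2371.3 − 2300) / 2300 = 3.1%.
Labor's share = 1 − 0.33 = 0.67.
Capital: 0.33 × 6.1 = 2.013 pp.
The labor force: 0.67 × 3.1 = 2.077 pp.
TFP growth = 6.3 − 4.09 = 2.21%.

2.21%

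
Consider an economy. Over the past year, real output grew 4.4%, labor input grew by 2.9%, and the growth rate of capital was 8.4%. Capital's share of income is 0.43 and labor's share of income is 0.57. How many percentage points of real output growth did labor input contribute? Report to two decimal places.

Labor's share = 1 − 0.43 = 0.57.
Contribution = share × growth = 0.57 × 2.9 = 1.653 pp.

1.65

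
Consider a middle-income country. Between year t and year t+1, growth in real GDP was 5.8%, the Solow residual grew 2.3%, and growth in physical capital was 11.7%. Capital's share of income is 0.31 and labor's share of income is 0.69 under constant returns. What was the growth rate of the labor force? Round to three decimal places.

Labor's share = 1 − 0.31 = 0.69.
gY = gA + 0.31×11.7 + 0.69×g.
0.69×g = 5.8 − 2.3 − 3.627 = -0.127.
g = -0.127 / 0.69 = -0.18406%.

-0.184%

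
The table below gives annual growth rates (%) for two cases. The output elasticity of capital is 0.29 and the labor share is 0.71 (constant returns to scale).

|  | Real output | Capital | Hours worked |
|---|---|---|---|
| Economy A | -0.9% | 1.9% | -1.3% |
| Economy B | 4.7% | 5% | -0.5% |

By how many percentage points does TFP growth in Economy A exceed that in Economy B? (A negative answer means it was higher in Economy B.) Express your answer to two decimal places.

-4.13 percentage points

Labor's share = 1 − 0.29 = 0.71.
Economy A: TFP = -0.9 − 0.551 + 0.923 = -0.528%.
Economy B: TFP = 4.7 − 1.45 + 0.355 = 3.605%.
Difference = -0.528 − (3.605) = -4.133 pp.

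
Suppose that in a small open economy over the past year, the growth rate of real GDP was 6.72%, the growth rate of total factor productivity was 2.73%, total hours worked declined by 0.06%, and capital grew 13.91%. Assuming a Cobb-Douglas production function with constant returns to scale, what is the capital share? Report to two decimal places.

0.29

gY = gA + α·gK + (1−α)·gL, so gY − gA − gL = α(gK − gL).
6.72 − 2.73 + 0.06 = α × (13.91 − (-0.06)).
4.05 = 13.97 α, so α = 0.2899.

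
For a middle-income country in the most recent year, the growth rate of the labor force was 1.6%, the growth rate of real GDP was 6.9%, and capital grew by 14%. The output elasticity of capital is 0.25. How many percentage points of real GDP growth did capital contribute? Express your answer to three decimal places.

Contribution = share × growth = 0.25 × 14 = 3.5 pp.

3.500 pp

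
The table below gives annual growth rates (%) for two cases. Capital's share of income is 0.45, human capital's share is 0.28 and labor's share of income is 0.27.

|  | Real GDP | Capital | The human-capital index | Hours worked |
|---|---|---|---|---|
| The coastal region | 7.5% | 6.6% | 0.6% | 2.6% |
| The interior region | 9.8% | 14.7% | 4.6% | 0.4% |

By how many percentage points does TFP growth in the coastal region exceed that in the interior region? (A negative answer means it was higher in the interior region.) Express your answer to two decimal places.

1.87 percentage points

Labor's share = 1 − 0.45 − 0.28 = 0.27.
The coastal region: TFP = 7.5 − 2.97 − 0.168 − 0.702 = 3.66%.
The interior region: TFP = 9.8 − 6.615 − 1.288 − 0.108 = 1.789%.
Difference = 3.66 − (1.789) = 1.871 pp.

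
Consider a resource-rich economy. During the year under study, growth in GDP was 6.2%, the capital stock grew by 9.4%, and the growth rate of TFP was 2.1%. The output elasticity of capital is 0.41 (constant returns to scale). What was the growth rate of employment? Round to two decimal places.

Employment growth was 0.42%.

Labor's share = 1 − 0.41 = 0.59.
gY = gA + 0.41×9.4 + 0.59×g.
0.59×g = 6.2 − 2.1 − 3.854 = 0.246.
g = 0.246 / 0.59 = 0.4169%.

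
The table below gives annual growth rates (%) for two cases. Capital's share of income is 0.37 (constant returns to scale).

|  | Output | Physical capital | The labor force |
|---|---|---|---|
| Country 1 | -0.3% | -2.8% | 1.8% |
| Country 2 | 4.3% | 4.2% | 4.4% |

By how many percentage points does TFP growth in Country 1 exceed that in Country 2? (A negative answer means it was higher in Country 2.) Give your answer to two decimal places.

-0.37 percentage points

Labor's share = 1 − 0.37 = 0.63.
Country 1: TFP = -0.3 + 1.036 − 1.134 = -0.398%.
Country 2: TFP = 4.3 − 1.554 − 2.772 = -0.026%.
Difference = -0.398 − (-0.026) = -0.372 pp.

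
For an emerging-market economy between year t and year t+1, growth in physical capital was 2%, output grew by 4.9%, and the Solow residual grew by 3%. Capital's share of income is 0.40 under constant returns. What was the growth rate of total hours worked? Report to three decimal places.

1.833%

Labor's share = 1 − 0.4 = 0.6.
gY = gA + 0.4×2 + 0.6×g.
0.6×g = 4.9 − 3 − 0.8 = 1.1.
g = 1.1 / 0.6 = 1.83333%.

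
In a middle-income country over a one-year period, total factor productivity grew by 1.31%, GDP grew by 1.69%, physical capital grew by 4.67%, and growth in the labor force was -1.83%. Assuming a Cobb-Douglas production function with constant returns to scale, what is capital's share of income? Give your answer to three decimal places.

gY = gA + α·gK + (1−α)·gL, so gY − gA − gL = α(gK − gL).
1.69 − 1.31 + 1.83 = α × (4.67 − (-1.83)).
2.21 = 6.5 α, so α = 0.34.

α = 0.340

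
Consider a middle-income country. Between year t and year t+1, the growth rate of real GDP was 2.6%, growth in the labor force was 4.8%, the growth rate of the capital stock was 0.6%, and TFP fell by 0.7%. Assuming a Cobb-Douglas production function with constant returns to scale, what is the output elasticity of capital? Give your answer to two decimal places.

0.36

gY = gA + α·gK + (1−α)·gL, so gY − gA − gL = α(gK − gL).
2.6 + 0.7 − 4.8 = α × (0.6 − 4.8).
-1.5 = -4.2 α, so α = 0.3571.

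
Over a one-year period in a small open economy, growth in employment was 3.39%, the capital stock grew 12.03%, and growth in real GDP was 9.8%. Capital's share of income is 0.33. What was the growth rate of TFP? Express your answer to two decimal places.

Labor's share = 1 − 0.33 = 0.67.
The capital stock: 0.33 × 12.03 = 3.9699 pp.
Employment: 0.67 × 3.39 = 2.2713 pp.
TFP growth = 9.8 − 6.2412 = 3.5588%.

3.56%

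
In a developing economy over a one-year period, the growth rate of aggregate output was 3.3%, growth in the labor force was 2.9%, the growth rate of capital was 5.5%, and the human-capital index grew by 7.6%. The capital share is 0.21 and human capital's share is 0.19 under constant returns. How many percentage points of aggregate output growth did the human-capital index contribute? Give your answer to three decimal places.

1.444 percentage points

Contribution = share × growth = 0.19 × 7.6 = 1.444 pp.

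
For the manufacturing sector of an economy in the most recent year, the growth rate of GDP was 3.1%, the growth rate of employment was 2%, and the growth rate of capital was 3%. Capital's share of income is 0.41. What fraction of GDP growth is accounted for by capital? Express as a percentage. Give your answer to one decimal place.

Capital contributed 0.41 × 3 = 1.23 pp.
Share of growth = 1.23 / 3.1 × 100 = 39.677%.

Capital accounted for 39.7% of growth.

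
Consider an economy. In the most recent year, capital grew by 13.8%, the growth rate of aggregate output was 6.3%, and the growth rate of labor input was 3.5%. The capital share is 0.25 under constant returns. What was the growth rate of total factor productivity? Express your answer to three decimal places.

0.225%

Labor's share = 1 − 0.25 = 0.75.
Capital: 0.25 × 13.8 = 3.45 pp.
Labor input: 0.75 × 3.5 = 2.625 pp.
TFP growth = 6.3 − 6.075 = 0.225%.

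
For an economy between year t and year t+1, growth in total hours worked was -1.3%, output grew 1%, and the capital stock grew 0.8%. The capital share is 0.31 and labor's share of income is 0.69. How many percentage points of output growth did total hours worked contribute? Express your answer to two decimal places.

-0.90 pp

Labor's share = 1 − 0.31 = 0.69.
Contribution = share × growth = 0.69 × (-1.3) = -0.897 pp.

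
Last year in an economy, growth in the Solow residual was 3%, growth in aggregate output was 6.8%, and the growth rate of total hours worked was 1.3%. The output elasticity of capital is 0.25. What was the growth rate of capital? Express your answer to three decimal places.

Labor's share = 1 − 0.25 = 0.75.
gY = gA + 0.75×1.3 + 0.25×g.
0.25×g = 6.8 − 3 − 0.975 = 2.825.
g = 2.825 / 0.25 = 11.3%.

11.300%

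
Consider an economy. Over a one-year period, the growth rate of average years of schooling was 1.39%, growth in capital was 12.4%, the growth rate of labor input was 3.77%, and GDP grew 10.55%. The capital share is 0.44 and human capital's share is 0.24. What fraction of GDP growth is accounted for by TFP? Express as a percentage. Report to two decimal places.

TFP accounted for 33.69% of growth.

Labor's share = 1 − 0.44 − 0.24 = 0.32.
Capital: 0.44 × 12.4 = 5.456 pp.
Average years of schooling: 0.24 × 1.39 = 0.3336 pp.
Labor input: 0.32 × 3.77 = 1.2064 pp.
TFP growth = 10.55 − 6.996 = 3.554%.
TFP share of growth = 3.554 / 10.55 × 100 = 33.6872%.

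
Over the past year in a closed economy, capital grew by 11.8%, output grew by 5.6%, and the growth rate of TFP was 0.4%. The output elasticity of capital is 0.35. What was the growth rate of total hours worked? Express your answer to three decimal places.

1.646%

Labor's share = 1 − 0.35 = 0.65.
gY = gA + 0.35×11.8 + 0.65×g.
0.65×g = 5.6 − 0.4 − 4.13 = 1.07.
g = 1.07 / 0.65 = 1.64615%.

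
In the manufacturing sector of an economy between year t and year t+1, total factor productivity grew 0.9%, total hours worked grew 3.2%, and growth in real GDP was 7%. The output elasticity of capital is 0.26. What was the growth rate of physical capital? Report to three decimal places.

Labor's share = 1 − 0.26 = 0.74.
gY = gA + 0.74×3.2 + 0.26×g.
0.26×g = 7 − 0.9 − 2.368 = 3.732.
g = 3.732 / 0.26 = 14.35385%.

Physical capital growth was 14.354%.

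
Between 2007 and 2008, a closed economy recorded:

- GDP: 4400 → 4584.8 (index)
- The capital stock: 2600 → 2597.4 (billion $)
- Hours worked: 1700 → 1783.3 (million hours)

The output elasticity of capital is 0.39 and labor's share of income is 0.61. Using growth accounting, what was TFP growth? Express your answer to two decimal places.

GDP growth = (4584.8 − 4400) / 4400 = 4.2%.
The capital stock growth = (2597.4 − 2600) / 2600 = -0.1%.
Hours worked growth = (1783.3 − 1700) / 1700 = 4.9%.
Labor's share = 1 − 0.39 = 0.61.
The capital stock: 0.39 × (-0.1) = -0.039 pp.
Hours worked: 0.61 × 4.9 = 2.989 pp.
TFP growth = 4.2 − 2.95 = 1.25%.

TFP growth was 1.25%.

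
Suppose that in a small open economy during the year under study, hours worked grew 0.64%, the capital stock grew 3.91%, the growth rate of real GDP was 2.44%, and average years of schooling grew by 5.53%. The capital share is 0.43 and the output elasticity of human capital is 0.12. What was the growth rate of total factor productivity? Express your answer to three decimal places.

-0.193%

Labor's share = 1 − 0.43 − 0.12 = 0.45.
The capital stock: 0.43 × 3.91 = 1.6813 pp.
Average years of schooling: 0.12 × 5.53 = 0.6636 pp.
Hours worked: 0.45 × 0.64 = 0.288 pp.
TFP growth = 2.44 − 2.6329 = -0.1929%.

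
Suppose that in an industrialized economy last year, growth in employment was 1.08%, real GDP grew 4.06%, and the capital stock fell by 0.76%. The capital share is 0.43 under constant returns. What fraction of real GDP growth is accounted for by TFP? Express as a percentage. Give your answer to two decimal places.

92.89%

Labor's share = 1 − 0.43 = 0.57.
The capital stock: 0.43 × (-0.76) = -0.3268 pp.
Employment: 0.57 × 1.08 = 0.6156 pp.
TFP growth = 4.06 − 0.2888 = 3.7712%.
TFP share of growth = 3.7712 / 4.06 × 100 = 92.8867%.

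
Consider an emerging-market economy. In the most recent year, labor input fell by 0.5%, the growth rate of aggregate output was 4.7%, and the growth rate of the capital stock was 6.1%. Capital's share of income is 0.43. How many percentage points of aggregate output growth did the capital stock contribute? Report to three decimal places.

Contribution = share × growth = 0.43 × 6.1 = 2.623 pp.

2.623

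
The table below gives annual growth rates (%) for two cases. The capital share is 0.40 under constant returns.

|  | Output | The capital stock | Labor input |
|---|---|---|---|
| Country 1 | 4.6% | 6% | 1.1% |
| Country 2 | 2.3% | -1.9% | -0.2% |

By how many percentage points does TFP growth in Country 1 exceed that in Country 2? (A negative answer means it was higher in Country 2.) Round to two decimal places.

-1.64 percentage points

Labor's share = 1 − 0.4 = 0.6.
Country 1: TFP = 4.6 − 2.4 − 0.66 = 1.54%.
Country 2: TFP = 2.3 + 0.76 + 0.12 = 3.18%.
Difference = 1.54 − (3.18) = -1.64 pp.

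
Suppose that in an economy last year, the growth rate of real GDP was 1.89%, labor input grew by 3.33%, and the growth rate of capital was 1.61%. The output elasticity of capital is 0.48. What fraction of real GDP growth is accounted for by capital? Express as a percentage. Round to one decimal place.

Capital contributed 0.48 × 1.61 = 0.7728 pp.
Share of growth = 0.7728 / 1.89 × 100 = 40.889%.

Capital accounted for 40.9% of growth.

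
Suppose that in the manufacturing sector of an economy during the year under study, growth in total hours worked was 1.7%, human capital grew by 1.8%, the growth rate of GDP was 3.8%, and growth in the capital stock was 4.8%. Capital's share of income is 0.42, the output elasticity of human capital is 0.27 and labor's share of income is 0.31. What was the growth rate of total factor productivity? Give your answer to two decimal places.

0.77%

Labor's share = 1 − 0.42 − 0.27 = 0.31.
The capital stock: 0.42 × 4.8 = 2.016 pp.
Human capital: 0.27 × 1.8 = 0.486 pp.
Total hours worked: 0.31 × 1.7 = 0.527 pp.
TFP growth = 3.8 − 3.029 = 0.771%.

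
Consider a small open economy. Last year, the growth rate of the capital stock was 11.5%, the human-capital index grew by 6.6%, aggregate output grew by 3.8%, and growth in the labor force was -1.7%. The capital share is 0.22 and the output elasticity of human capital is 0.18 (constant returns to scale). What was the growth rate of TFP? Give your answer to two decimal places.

Labor's share = 1 − 0.22 − 0.18 = 0.6.
The capital stock: 0.22 × 11.5 = 2.53 pp.
The human-capital index: 0.18 × 6.6 = 1.188 pp.
The labor force: 0.6 × (-1.7) = -1.02 pp.
TFP growth = 3.8 − 2.698 = 1.102%.

1.10%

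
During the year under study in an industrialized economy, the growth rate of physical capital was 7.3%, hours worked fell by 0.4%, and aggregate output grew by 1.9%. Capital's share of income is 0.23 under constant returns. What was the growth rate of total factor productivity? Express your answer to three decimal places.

Total factor productivity grew 0.529%.

Labor's share = 1 − 0.23 = 0.77.
Physical capital: 0.23 × 7.3 = 1.679 pp.
Hours worked: 0.77 × (-0.4) = -0.308 pp.
TFP growth = 1.9 − 1.371 = 0.529%.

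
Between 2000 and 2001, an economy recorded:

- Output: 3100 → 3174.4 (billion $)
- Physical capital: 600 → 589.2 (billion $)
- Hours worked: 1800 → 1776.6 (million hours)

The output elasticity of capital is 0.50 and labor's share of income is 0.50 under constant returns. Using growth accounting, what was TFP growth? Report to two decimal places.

TFP growth was 3.95%.

Output growth = (3174.4 − 3100) / 3100 = 2.4%.
Physical capital growth = (589.2 − 600) / 600 = -1.8%.
Hours worked growth = (1776.6 − 1800) / 1800 = -1.3%.
Labor's share = 1 − 0.5 = 0.5.
Physical capital: 0.5 × (-1.8) = -0.9 pp.
Hours worked: 0.5 × (-1.3) = -0.65 pp.
TFP growth = 2.4 + 1.55 = 3.95%.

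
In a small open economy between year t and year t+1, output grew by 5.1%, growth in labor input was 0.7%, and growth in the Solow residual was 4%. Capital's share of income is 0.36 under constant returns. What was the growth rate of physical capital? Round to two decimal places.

1.81%

Labor's share = 1 − 0.36 = 0.64.
gY = gA + 0.64×0.7 + 0.36×g.
0.36×g = 5.1 − 4 − 0.448 = 0.652.
g = 0.652 / 0.36 = 1.8111%.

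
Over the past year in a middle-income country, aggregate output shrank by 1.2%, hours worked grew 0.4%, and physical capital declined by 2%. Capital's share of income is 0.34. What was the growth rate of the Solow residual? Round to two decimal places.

Labor's share = 1 − 0.34 = 0.66.
Physical capital: 0.34 × (-2) = -0.68 pp.
Hours worked: 0.66 × 0.4 = 0.264 pp.
TFP growth = -1.2 + 0.416 = -0.784%.

-0.78%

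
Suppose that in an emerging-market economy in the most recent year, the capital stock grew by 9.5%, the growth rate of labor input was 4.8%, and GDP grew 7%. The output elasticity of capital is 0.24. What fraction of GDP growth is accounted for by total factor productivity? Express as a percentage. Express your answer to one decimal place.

15.3%

Labor's share = 1 − 0.24 = 0.76.
The capital stock: 0.24 × 9.5 = 2.28 pp.
Labor input: 0.76 × 4.8 = 3.648 pp.
TFP growth = 7 − 5.928 = 1.072%.
TFP share of growth = 1.072 / 7 × 100 = 15.314%.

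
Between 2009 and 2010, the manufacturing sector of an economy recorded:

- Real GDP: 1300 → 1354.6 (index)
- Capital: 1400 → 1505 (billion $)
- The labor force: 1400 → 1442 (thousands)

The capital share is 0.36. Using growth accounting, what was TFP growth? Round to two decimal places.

Real GDP growth = (1354.6 − 1300) / 1300 = 4.2%.
Capital growth = (1505 − 1400) / 1400 = 7.5%.
The labor force growth = (1442 − 1400) / 1400 = 3%.
Labor's share = 1 − 0.36 = 0.64.
Capital: 0.36 × 7.5 = 2.7 pp.
The labor force: 0.64 × 3 = 1.92 pp.
TFP growth = 4.2 − 4.62 = -0.42%.

-0.42%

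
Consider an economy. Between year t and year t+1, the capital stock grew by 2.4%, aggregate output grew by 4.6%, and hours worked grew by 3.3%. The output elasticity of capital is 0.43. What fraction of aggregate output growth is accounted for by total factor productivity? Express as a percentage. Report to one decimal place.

Total factor productivity accounted for 36.7% of growth.

Labor's share = 1 − 0.43 = 0.57.
The capital stock: 0.43 × 2.4 = 1.032 pp.
Hours worked: 0.57 × 3.3 = 1.881 pp.
TFP growth = 4.6 − 2.913 = 1.687%.
TFP share of growth = 1.687 / 4.6 × 100 = 36.674%.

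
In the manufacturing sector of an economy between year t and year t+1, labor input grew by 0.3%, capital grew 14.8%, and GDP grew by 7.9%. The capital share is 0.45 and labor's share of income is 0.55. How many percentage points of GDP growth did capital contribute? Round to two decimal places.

6.66 pp

Contribution = share × growth = 0.45 × 14.8 = 6.66 pp.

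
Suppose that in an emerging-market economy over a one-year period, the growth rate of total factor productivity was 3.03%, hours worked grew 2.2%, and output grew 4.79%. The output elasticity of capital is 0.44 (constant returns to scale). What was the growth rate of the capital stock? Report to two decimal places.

Labor's share = 1 − 0.44 = 0.56.
gY = gA + 0.56×2.2 + 0.44×g.
0.44×g = 4.79 − 3.03 − 1.232 = 0.528.
g = 0.528 / 0.44 = 1.2%.

The capital stock grew 1.20%.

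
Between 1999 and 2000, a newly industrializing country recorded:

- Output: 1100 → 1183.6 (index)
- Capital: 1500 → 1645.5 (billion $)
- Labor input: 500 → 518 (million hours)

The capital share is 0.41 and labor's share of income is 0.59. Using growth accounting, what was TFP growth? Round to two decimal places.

1.50%

Output growth = (1183.6 − 1100) / 1100 = 7.6%.
Capital growth = (1645.5 − 1500) / 1500 = 9.7%.
Labor input growth = (518 − 500) / 500 = 3.6%.
Labor's share = 1 − 0.41 = 0.59.
Capital: 0.41 × 9.7 = 3.977 pp.
Labor input: 0.59 × 3.6 = 2.124 pp.
TFP growth = 7.6 − 6.101 = 1.499%.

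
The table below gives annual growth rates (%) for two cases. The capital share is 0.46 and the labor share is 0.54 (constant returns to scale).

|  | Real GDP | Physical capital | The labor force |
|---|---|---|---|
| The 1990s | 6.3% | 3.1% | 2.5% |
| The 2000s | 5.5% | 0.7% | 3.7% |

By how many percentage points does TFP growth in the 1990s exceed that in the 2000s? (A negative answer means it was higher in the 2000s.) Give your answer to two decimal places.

0.34 percentage points

Labor's share = 1 − 0.46 = 0.54.
The 1990s: TFP = 6.3 − 1.426 − 1.35 = 3.524%.
The 2000s: TFP = 5.5 − 0.322 − 1.998 = 3.18%.
Difference = 3.524 − (3.18) = 0.344 pp.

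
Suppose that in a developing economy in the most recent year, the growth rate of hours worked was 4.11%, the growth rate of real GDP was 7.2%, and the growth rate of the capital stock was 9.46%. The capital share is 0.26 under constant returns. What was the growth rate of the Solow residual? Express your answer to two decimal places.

Labor's share = 1 − 0.26 = 0.74.
The capital stock: 0.26 × 9.46 = 2.4596 pp.
Hours worked: 0.74 × 4.11 = 3.0414 pp.
TFP growth = 7.2 − 5.501 = 1.699%.

1.70%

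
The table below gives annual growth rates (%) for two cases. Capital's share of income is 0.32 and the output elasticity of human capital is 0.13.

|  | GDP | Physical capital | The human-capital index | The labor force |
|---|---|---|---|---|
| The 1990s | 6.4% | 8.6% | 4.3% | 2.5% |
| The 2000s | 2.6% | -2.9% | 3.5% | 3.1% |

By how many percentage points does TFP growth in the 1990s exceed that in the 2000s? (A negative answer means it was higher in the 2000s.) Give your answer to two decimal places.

0.35 percentage points

Labor's share = 1 − 0.32 − 0.13 = 0.55.
The 1990s: TFP = 6.4 − 2.752 − 0.559 − 1.375 = 1.714%.
The 2000s: TFP = 2.6 + 0.928 − 0.455 − 1.705 = 1.368%.
Difference = 1.714 − (1.368) = 0.346 pp.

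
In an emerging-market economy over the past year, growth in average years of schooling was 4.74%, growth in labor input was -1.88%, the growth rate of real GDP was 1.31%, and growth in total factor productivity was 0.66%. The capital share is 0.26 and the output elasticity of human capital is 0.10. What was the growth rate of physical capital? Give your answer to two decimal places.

Physical capital grew 5.30%.

Labor's share = 1 − 0.26 − 0.1 = 0.64.
gY = gA + 0.1×4.74 + 0.64×(-1.88) + 0.26×g.
0.26×g = 1.31 − 0.66 + 0.7292 = 1.3792.
g = 1.3792 / 0.26 = 5.3046%.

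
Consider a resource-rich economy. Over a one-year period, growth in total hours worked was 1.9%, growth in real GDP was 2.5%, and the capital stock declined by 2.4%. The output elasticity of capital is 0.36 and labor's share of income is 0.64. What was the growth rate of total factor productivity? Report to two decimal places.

Total factor productivity grew 2.15%.

Labor's share = 1 − 0.36 = 0.64.
The capital stock: 0.36 × (-2.4) = -0.864 pp.
Total hours worked: 0.64 × 1.9 = 1.216 pp.
TFP growth = 2.5 − 0.352 = 2.148%.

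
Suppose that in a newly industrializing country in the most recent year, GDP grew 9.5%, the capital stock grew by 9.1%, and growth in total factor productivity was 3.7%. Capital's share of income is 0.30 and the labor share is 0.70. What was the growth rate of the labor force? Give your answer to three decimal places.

4.386%

Labor's share = 1 − 0.3 = 0.7.
gY = gA + 0.3×9.1 + 0.7×g.
0.7×g = 9.5 − 3.7 − 2.73 = 3.07.
g = 3.07 / 0.7 = 4.38571%.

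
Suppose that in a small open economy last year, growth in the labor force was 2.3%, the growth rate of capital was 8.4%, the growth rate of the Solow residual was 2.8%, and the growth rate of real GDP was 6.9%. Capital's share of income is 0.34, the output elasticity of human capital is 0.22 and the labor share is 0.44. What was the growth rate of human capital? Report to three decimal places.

1.055%

Labor's share = 1 − 0.34 − 0.22 = 0.44.
gY = gA + 0.34×8.4 + 0.44×2.3 + 0.22×g.
0.22×g = 6.9 − 2.8 − 3.868 = 0.232.
g = 0.232 / 0.22 = 1.05455%.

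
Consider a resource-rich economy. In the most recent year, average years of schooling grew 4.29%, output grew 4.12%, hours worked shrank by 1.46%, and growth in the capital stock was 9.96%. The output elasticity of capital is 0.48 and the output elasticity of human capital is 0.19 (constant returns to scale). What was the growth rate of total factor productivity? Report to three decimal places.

-0.994%

Labor's share = 1 − 0.48 − 0.19 = 0.33.
The capital stock: 0.48 × 9.96 = 4.7808 pp.
Average years of schooling: 0.19 × 4.29 = 0.8151 pp.
Hours worked: 0.33 × (-1.46) = -0.4818 pp.
TFP growth = 4.12 − 5.1141 = -0.9941%.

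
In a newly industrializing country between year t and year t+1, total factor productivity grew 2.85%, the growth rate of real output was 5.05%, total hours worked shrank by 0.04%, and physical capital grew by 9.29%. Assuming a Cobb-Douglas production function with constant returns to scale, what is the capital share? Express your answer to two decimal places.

gY = gA + α·gK + (1−α)·gL, so gY − gA − gL = α(gK − gL).
5.05 − 2.85 + 0.04 = α × (9.29 − (-0.04)).
2.24 = 9.33 α, so α = 0.2401.

0.24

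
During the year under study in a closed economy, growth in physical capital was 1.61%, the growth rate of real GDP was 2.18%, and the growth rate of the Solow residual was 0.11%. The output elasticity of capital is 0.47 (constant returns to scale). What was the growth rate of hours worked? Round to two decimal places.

2.48%

Labor's share = 1 − 0.47 = 0.53.
gY = gA + 0.47×1.61 + 0.53×g.
0.53×g = 2.18 − 0.11 − 0.7567 = 1.3133.
g = 1.3133 / 0.53 = 2.4779%.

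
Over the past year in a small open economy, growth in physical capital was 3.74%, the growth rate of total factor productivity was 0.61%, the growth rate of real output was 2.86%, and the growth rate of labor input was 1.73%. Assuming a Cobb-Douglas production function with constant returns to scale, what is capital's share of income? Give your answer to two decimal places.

Capital's share of income is 0.26.

gY = gA + α·gK + (1−α)·gL, so gY − gA − gL = α(gK − gL).
2.86 − 0.61 − 1.73 = α × (3.74 − 1.73).
0.52 = 2.01 α, so α = 0.2587.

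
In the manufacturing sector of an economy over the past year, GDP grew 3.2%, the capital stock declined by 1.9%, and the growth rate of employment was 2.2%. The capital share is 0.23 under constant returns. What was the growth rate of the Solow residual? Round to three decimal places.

The Solow residual growth was 1.943%.

Labor's share = 1 − 0.23 = 0.77.
The capital stock: 0.23 × (-1.9) = -0.437 pp.
Employment: 0.77 × 2.2 = 1.694 pp.
TFP growth = 3.2 − 1.257 = 1.943%.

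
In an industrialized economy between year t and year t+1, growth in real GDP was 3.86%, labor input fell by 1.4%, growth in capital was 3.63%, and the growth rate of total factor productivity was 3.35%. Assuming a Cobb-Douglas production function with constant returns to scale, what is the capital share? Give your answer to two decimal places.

0.38

gY = gA + α·gK + (1−α)·gL, so gY − gA − gL = α(gK − gL).
3.86 − 3.35 + 1.4 = α × (3.63 − (-1.4)).
1.91 = 5.03 α, so α = 0.3797.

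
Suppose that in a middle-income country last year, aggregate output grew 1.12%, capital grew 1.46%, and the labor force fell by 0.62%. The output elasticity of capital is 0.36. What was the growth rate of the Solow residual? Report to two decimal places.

Labor's share = 1 − 0.36 = 0.64.
Capital: 0.36 × 1.46 = 0.5256 pp.
The labor force: 0.64 × (-0.62) = -0.3968 pp.
TFP growth = 1.12 − 0.1288 = 0.9912%.

0.99%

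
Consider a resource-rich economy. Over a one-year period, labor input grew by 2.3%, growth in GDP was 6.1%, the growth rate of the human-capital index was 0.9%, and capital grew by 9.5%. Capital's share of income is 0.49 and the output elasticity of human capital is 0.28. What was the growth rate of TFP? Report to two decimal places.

Labor's share = 1 − 0.49 − 0.28 = 0.23.
Capital: 0.49 × 9.5 = 4.655 pp.
The human-capital index: 0.28 × 0.9 = 0.252 pp.
Labor input: 0.23 × 2.3 = 0.529 pp.
TFP growth = 6.1 − 5.436 = 0.664%.

0.66%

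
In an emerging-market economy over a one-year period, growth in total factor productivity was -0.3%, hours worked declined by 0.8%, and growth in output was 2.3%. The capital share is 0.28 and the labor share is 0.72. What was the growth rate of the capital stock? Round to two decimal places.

Labor's share = 1 − 0.28 = 0.72.
gY = gA + 0.72×(-0.8) + 0.28×g.
0.28×g = 2.3 + 0.3 + 0.576 = 3.176.
g = 3.176 / 0.28 = 11.3429%.

11.34%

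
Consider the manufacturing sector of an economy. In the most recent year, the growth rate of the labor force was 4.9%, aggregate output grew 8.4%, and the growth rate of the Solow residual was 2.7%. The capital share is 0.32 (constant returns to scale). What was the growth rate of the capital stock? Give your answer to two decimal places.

7.40%

Labor's share = 1 − 0.32 = 0.68.
gY = gA + 0.68×4.9 + 0.32×g.
0.32×g = 8.4 − 2.7 − 3.332 = 2.368.
g = 2.368 / 0.32 = 7.4%.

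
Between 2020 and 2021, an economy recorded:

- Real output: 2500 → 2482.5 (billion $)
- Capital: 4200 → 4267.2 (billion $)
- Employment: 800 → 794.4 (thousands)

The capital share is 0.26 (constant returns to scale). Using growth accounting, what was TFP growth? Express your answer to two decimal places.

Real output growth = (2482.5 − 2500) / 2500 = -0.7%.
Capital growth = (4267.2 − 4200) / 4200 = 1.6%.
Employment growth = (794.4 − 800) / 800 = -0.7%.
Labor's share = 1 − 0.26 = 0.74.
Capital: 0.26 × 1.6 = 0.416 pp.
Employment: 0.74 × (-0.7) = -0.518 pp.
TFP growth = -0.7 + 0.102 = -0.598%.

-0.60%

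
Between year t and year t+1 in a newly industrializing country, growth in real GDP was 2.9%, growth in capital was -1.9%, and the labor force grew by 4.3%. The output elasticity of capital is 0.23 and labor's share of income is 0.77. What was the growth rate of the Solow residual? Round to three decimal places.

Labor's share = 1 − 0.23 = 0.77.
Capital: 0.23 × (-1.9) = -0.437 pp.
The labor force: 0.77 × 4.3 = 3.311 pp.
TFP growth = 2.9 − 2.874 = 0.026%.

0.026%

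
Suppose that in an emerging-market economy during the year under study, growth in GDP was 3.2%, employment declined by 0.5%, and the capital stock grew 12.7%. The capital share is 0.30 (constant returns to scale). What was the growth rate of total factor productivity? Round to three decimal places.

-0.260%

Labor's share = 1 − 0.3 = 0.7.
The capital stock: 0.3 × 12.7 = 3.81 pp.
Employment: 0.7 × (-0.5) = -0.35 pp.
TFP growth = 3.2 − 3.46 = -0.26%.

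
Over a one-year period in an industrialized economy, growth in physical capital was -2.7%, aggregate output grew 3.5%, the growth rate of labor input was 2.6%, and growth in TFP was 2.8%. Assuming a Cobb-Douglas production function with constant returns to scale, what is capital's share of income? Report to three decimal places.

0.358

gY = gA + α·gK + (1−α)·gL, so gY − gA − gL = α(gK − gL).
3.5 − 2.8 − 2.6 = α × (-2.7 − 2.6).
-1.9 = -5.3 α, so α = 0.35849.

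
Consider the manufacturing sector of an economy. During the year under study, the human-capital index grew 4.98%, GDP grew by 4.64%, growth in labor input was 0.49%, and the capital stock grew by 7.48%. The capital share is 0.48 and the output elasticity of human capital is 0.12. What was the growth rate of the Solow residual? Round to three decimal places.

0.256%

Labor's share = 1 − 0.48 − 0.12 = 0.4.
The capital stock: 0.48 × 7.48 = 3.5904 pp.
The human-capital index: 0.12 × 4.98 = 0.5976 pp.
Labor input: 0.4 × 0.49 = 0.196 pp.
TFP growth = 4.64 − 4.384 = 0.256%.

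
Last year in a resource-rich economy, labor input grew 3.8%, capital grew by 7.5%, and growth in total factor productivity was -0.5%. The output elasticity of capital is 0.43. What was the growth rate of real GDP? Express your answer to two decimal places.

Labor's share = 1 − 0.43 = 0.57.
Capital: 0.43 × 7.5 = 3.225 pp.
Labor input: 0.57 × 3.8 = 2.166 pp.
Output growth = -0.5 + 5.391 = 4.891%.

4.89%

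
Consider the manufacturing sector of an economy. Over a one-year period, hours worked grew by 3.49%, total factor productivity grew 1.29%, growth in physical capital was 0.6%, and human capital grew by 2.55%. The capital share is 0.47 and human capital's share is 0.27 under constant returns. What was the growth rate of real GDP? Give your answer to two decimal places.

3.17%

Labor's share = 1 − 0.47 − 0.27 = 0.26.
Physical capital: 0.47 × 0.6 = 0.282 pp.
Human capital: 0.27 × 2.55 = 0.6885 pp.
Hours worked: 0.26 × 3.49 = 0.9074 pp.
Output growth = 1.29 + 1.8779 = 3.1679%.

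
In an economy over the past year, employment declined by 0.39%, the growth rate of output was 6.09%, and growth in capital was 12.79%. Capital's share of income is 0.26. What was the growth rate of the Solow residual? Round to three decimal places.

Labor's share = 1 − 0.26 = 0.74.
Capital: 0.26 × 12.79 = 3.3254 pp.
Employment: 0.74 × (-0.39) = -0.2886 pp.
TFP growth = 6.09 − 3.0368 = 3.0532%.

3.053%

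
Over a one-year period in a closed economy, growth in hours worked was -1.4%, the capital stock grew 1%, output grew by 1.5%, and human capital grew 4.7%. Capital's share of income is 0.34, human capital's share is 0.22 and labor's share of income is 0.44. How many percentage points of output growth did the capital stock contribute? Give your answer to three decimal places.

Contribution = share × growth = 0.34 × 1 = 0.34 pp.

0.340 pp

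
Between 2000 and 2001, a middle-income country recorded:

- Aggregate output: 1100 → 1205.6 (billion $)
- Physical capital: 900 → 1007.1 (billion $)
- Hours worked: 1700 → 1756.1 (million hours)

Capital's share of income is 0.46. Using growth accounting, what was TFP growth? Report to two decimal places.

Aggregate output growth = (1205.6 − 1100) / 1100 = 9.6%.
Physical capital growth = (1007.1 − 900) / 900 = 11.9%.
Hours worked growth = (1756.1 − 1700) / 1700 = 3.3%.
Labor's share = 1 − 0.46 = 0.54.
Physical capital: 0.46 × 11.9 = 5.474 pp.
Hours worked: 0.54 × 3.3 = 1.782 pp.
TFP growth = 9.6 − 7.256 = 2.344%.

2.34%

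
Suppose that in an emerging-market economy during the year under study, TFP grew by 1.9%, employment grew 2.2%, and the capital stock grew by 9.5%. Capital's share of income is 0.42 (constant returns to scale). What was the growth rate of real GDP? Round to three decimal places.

7.166%

Labor's share = 1 − 0.42 = 0.58.
The capital stock: 0.42 × 9.5 = 3.99 pp.
Employment: 0.58 × 2.2 = 1.276 pp.
Output growth = 1.9 + 5.266 = 7.166%.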